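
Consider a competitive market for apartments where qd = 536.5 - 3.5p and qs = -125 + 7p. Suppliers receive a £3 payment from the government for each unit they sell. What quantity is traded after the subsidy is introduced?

Pre-subsidy: 536.5 - 3.5p = -125 + 7p gives p* = 63, q* = 316.
With the subsidy, sellers receive ps = pb + 3 for each unit, where pb is the price buyers pay.
Supply in terms of pb becomes qs = -125 + 7(pb + 3) = -104 + 7pb. Setting this equal to demand: 536.5 - 3.5pb = -104 + 7pb, so pb = 61.
Sellers receive ps = 61 + 3 = 64; q' = 536.5 − 3.5·61 = 323.

q' = 323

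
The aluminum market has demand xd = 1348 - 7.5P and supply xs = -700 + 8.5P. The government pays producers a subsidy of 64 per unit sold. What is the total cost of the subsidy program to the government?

Pre-subsidy: 1348 - 7.5P = -700 + 8.5P gives P* = 128, x* = 388.
With the subsidy, sellers receive Ps = Pb + 64 for each unit, where Pb is the price buyers pay.
Supply in terms of Pb becomes xs = -700 + 8.5(Pb + 64) = -156 + 8.5Pb. Setting this equal to demand: 1348 - 7.5Pb = -156 + 8.5Pb, so Pb = 94.
Sellers receive Ps = 94 + 64 = 158; x' = 1348 − 7.5·94 = 643.
Government outlay = subsidy × quantity = 64 × 643 = 41152.

Government cost = 41152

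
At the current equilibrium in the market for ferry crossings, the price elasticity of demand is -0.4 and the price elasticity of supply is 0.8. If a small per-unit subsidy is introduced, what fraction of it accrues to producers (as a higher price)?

Producer share = 1/3

For a small subsidy around the equilibrium, the benefit split depends on the relative slopes, which at a point are proportional to the elasticities.
Buyer share = εs/(εs + |εd|) = 0.8/(0.8 + 0.4) = 2/3; seller share = |εd|/(εs + |εd|) = 1/3.
So producers capture 1/3 of the subsidy.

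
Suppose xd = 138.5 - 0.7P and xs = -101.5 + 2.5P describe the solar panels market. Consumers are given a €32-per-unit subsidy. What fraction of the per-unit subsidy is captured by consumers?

Consumer share = 0.78125

Pre-subsidy: 138.5 - 0.7P = -101.5 + 2.5P gives P* = 75, x* = 86.
With the rebate, buyers effectively pay Pb = Ps − 32, where Ps is the price sellers receive.
Demand in terms of Ps becomes xd = 138.5 − 0.7(Ps − 32) = 160.9 - 0.7Ps. Setting this equal to supply: 160.9 - 0.7Ps = -101.5 + 2.5Ps, so Ps = 82.
Buyers pay Pb = 82 − 32 = 50; x' = -101.5 + 2.5·82 = 103.5.
Buyers' price falls by P* − Pb = 75 − 50 = 25; sellers' price rises by Ps − P* = 82 − 75 = 7.
So consumers capture 25/32 = 0.78125 of each unit of subsidy.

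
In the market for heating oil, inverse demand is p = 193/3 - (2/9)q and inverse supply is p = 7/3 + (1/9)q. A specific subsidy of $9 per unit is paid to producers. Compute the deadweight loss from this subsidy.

Pre-subsidy: 193/3 - (2/9)q = 7/3 + (1/9)q gives q* = 186 and p* = 23.
With the subsidy, sellers receive ps = pb + 9 for each unit, where pb is the price buyers pay.
On the curves, pb = 193/3 - (2/9)q and ps = 7/3 + (1/9)q; the wedge ps − pb = 9 gives 7/3 + (1/9)q − (193/3 - (2/9)q) = 9, so q' = 213.
Then pb = 193/3 − (2/9)·213 = 17 and ps = 7/3 + (1/9)·213 = 26.
The subsidy expands output by 213 − 186 = 27 past the efficient level; on those units the gap between marginal cost and willingness to pay runs from 0 up to 9.
DWL = ½ × 9 × 27 = 121.5.

Deadweight loss = $121.5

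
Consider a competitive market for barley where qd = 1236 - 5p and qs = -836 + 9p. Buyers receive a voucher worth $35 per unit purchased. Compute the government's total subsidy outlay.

Pre-subsidy: 1236 - 5p = -836 + 9p gives p* = 148, q* = 496.
With the rebate, buyers effectively pay pb = ps − 35, where ps is the price sellers receive.
Demand in terms of ps becomes qd = 1236 − 5(ps − 35) = 1411 - 5ps. Setting this equal to supply: 1411 - 5ps = -836 + 9ps, so ps = 160.5.
Buyers pay pb = 160.5 − 35 = 125.5; q' = -836 + 9·160.5 = 608.5.
Government outlay = subsidy × quantity = 35 × 608.5 = 21297.5.

Government cost = $21297.5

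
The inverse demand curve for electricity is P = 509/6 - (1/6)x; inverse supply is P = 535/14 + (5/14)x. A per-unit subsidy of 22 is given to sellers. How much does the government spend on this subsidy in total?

Government cost = 2882

Pre-subsidy: 509/6 - (1/6)x = 535/14 + (5/14)x gives x* = 89 and P* = 70.
With the subsidy, sellers receive Ps = Pb + 22 for each unit, where Pb is the price buyers pay.
On the curves, Pb = 509/6 - (1/6)x and Ps = 535/14 + (5/14)x; the wedge Ps − Pb = 22 gives 535/14 + (5/14)x − (509/6 - (1/6)x) = 22, so x' = 131.
Then Pb = 509/6 − (1/6)·131 = 63 and Ps = 535/14 + (5/14)·131 = 85.
Government outlay = subsidy × quantity = 22 × 131 = 2882.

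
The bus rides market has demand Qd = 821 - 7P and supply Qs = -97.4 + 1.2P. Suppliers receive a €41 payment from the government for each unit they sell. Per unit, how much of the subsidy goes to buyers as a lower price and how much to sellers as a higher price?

Buyers gain €6 per unit; sellers gain €35 per unit

Pre-subsidy: 821 - 7P = -97.4 + 1.2P gives P* = 112, Q* = 37.
With the subsidy, sellers receive Ps = Pb + 41 for each unit, where Pb is the price buyers pay.
Supply in terms of Pb becomes Qs = -97.4 + 1.2(Pb + 41) = -48.2 + 1.2Pb. Setting this equal to demand: 821 - 7Pb = -48.2 + 1.2Pb, so Pb = 106.
Sellers receive Ps = 106 + 41 = 147; Q' = 821 − 7·106 = 79.
Buyers' price falls by P* − Pb = 112 − 106 = 6; sellers' price rises by Ps − P* = 147 − 112 = 35.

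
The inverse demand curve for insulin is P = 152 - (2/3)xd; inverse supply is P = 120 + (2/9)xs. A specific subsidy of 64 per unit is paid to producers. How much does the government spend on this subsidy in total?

Pre-subsidy: 152 - (2/3)x = 120 + (2/9)x gives x* = 36 and P* = 128.
With the subsidy, sellers receive Ps = Pb + 64 for each unit, where Pb is the price buyers pay.
On the curves, Pb = 152 - (2/3)x and Ps = 120 + (2/9)x; the wedge Ps − Pb = 64 gives 120 + (2/9)x − (152 - (2/3)x) = 64, so x' = 108.
Then Pb = 152 − (2/3)·108 = 80 and Ps = 120 + (2/9)·108 = 144.
Government outlay = subsidy × quantity = 64 × 108 = 6912.

Government cost = 6912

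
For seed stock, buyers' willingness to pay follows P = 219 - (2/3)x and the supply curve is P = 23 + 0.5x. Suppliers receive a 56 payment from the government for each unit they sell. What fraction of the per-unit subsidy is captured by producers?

Producer share = 3/7

Pre-subsidy: 219 - (2/3)x = 23 + 0.5x gives x* = 168 and P* = 107.
With the subsidy, sellers receive Ps = Pb + 56 for each unit, where Pb is the price buyers pay.
On the curves, Pb = 219 - (2/3)x and Ps = 23 + 0.5x; the wedge Ps − Pb = 56 gives 23 + 0.5x − (219 - (2/3)x) = 56, so x' = 216.
Then Pb = 219 − (2/3)·216 = 75 and Ps = 23 + 0.5·216 = 131.
Buyers' price falls by P* − Pb = 107 − 75 = 32; sellers' price rises by Ps − P* = 131 − 107 = 24.
So producers capture 24/56 = 3/7 of each unit of subsidy.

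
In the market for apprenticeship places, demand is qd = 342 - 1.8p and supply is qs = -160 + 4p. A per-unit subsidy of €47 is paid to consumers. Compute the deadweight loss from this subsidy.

Deadweight loss = 39762/29

Pre-subsidy: 342 - 1.8p = -160 + 4p gives p* = 2510/29, q* = 5400/29.
With the rebate, buyers effectively pay pb = ps − 47, where ps is the price sellers receive.
Demand in terms of ps becomes qd = 342 − 1.8(ps − 47) = 426.6 - 1.8ps. Setting this equal to supply: 426.6 - 1.8ps = -160 + 4ps, so ps = 2933/29.
Buyers pay pb = 2933/29 − 47 = 1570/29; q' = -160 + 4·(2933/29) = 7092/29.
The subsidy expands output by 7092/29 − 5400/29 = 1692/29 past the efficient level; on those units the gap between marginal cost and willingness to pay runs from 0 up to 47.
DWL = ½ × 47 × 1692/29 = 39762/29.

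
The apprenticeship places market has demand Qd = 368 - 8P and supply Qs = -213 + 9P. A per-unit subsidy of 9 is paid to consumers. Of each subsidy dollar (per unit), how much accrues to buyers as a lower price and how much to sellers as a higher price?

Pre-subsidy: 368 - 8P = -213 + 9P gives P* = 581/17, Q* = 1608/17.
With the rebate, buyers effectively pay Pb = Ps − 9, where Ps is the price sellers receive.
Demand in terms of Ps becomes Qd = 368 − 8(Ps − 9) = 440 - 8Ps. Setting this equal to supply: 440 - 8Ps = -213 + 9Ps, so Ps = 653/17.
Buyers pay Pb = 653/17 − 9 = 500/17; Q' = -213 + 9·(653/17) = 2256/17.
Buyers' price falls by P* − Pb = 581/17 − 500/17 = 81/17; sellers' price rises by Ps − P* = 653/17 − 581/17 = 72/17.

Buyers gain 81/17 per unit; sellers gain 72/17 per unit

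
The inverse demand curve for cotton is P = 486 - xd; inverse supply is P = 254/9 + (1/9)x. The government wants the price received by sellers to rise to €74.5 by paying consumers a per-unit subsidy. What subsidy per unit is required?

Required subsidy s = €5 per unit

At a seller price of 74.5, quantity supplied is -254 + 9·74.5 = 416.5.
Buyers absorb 416.5 only when they pay Pb = 486 − 1·416.5 = 69.5.
s = Ps − Pb = 74.5 − 69.5 = 5.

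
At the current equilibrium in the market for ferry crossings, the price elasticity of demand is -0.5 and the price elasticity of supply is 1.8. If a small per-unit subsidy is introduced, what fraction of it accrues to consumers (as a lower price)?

Consumer share = 18/23

For a small subsidy around the equilibrium, the benefit split depends on the relative slopes, which at a point are proportional to the elasticities.
Buyer share = εs/(εs + |εd|) = 1.8/(1.8 + 0.5) = 18/23; seller share = |εd|/(εs + |εd|) = 5/23.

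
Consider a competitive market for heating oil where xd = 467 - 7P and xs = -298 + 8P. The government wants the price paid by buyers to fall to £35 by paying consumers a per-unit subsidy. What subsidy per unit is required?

At a buyer price of 35, quantity demanded is 467 − 7·35 = 222.
Sellers supply 222 only when they receive Ps with -298 + 8·Ps = 222, i.e. Ps = 65.
s = Ps − Pb = 65 − 35 = 30.

Required subsidy s = £30 per unit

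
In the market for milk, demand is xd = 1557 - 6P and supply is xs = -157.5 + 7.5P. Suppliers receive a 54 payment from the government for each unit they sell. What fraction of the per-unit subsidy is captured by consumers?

Consumer share = 5/9

Pre-subsidy: 1557 - 6P = -157.5 + 7.5P gives P* = 127, x* = 795.
With the subsidy, sellers receive Ps = Pb + 54 for each unit, where Pb is the price buyers pay.
Supply in terms of Pb becomes xs = -157.5 + 7.5(Pb + 54) = 247.5 + 7.5Pb. Setting this equal to demand: 1557 - 6Pb = 247.5 + 7.5Pb, so Pb = 97.
Sellers receive Ps = 97 + 54 = 151; x' = 1557 − 6·97 = 975.
Buyers' price falls by P* − Pb = 127 − 97 = 30; sellers' price rises by Ps − P* = 151 − 127 = 24.
So consumers capture 30/54 = 5/9 of each unit of subsidy.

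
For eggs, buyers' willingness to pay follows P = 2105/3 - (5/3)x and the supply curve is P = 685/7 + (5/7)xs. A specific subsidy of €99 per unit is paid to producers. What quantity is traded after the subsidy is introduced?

Pre-subsidy: 2105/3 - (5/3)x = 685/7 + (5/7)x gives x* = 253.6 and P* = 279.
With the subsidy, sellers receive Ps = Pb + 99 for each unit, where Pb is the price buyers pay.
On the curves, Pb = 2105/3 - (5/3)x and Ps = 685/7 + (5/7)x; the wedge Ps − Pb = 99 gives 685/7 + (5/7)x − (2105/3 - (5/3)x) = 99, so x' = 295.18.
Then Pb = 2105/3 − (5/3)·295.18 = 209.7 and Ps = 685/7 + (5/7)·295.18 = 308.7.

x' = 295.18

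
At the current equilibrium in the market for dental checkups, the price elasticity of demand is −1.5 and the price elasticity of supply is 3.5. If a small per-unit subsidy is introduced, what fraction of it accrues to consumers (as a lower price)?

Consumer share = 0.7

For a small subsidy around the equilibrium, the benefit split depends on the relative slopes, which at a point are proportional to the elasticities.
Buyer share = εs/(εs + |εd|) = 3.5/(3.5 + 1.5) = 0.7; seller share = |εd|/(εs + |εd|) = 0.3.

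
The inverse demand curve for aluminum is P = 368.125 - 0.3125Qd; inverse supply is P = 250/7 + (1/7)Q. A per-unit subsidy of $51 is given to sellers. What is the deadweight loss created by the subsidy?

Deadweight loss = $2856

Pre-subsidy: 368.125 - 0.3125Q = 250/7 + (1/7)Q gives Q* = 730 and P* = 140.
With the subsidy, sellers receive Ps = Pb + 51 for each unit, where Pb is the price buyers pay.
On the curves, Pb = 368.125 - 0.3125Q and Ps = 250/7 + (1/7)Q; the wedge Ps − Pb = 51 gives 250/7 + (1/7)Q − (368.125 - 0.3125Q) = 51, so Q' = 842.
Then Pb = 368.125 − 0.3125·842 = 105 and Ps = 250/7 + (1/7)·842 = 156.
The subsidy expands output by 842 − 730 = 112 past the efficient level; on those units the gap between marginal cost and willingness to pay runs from 0 up to 51.
DWL = ½ × 51 × 112 = 2856.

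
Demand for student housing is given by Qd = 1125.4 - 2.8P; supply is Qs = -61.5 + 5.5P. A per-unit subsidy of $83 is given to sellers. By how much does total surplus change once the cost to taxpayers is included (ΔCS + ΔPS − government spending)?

Net change in total surplus = -$6391

Pre-subsidy: 1125.4 - 2.8P = -61.5 + 5.5P gives P* = 143, Q* = 725.
With the subsidy, sellers receive Ps = Pb + 83 for each unit, where Pb is the price buyers pay.
Supply in terms of Pb becomes Qs = -61.5 + 5.5(Pb + 83) = 395 + 5.5Pb. Setting this equal to demand: 1125.4 - 2.8Pb = 395 + 5.5Pb, so Pb = 88.
Sellers receive Ps = 88 + 83 = 171; Q' = 1125.4 − 2.8·88 = 879.
ΔCS = ½(725 + 879)(143 − 88) = 44110; ΔPS = ½(725 + 879)(171 − 143) = 22456.
Government spending = 83 × 879 = 72957.
Net change = 44110 + 22456 − 72957 = -6391. The loss equals the DWL triangle ½·83·154.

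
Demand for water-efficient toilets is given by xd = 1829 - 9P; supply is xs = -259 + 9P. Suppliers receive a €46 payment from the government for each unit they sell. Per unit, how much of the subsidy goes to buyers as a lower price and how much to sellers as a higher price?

Buyers gain €23 per unit; sellers gain €23 per unit

Pre-subsidy: 1829 - 9P = -259 + 9P gives P* = 116, x* = 785.
With the subsidy, sellers receive Ps = Pb + 46 for each unit, where Pb is the price buyers pay.
Supply in terms of Pb becomes xs = -259 + 9(Pb + 46) = 155 + 9Pb. Setting this equal to demand: 1829 - 9Pb = 155 + 9Pb, so Pb = 93.
Sellers receive Ps = 93 + 46 = 139; x' = 1829 − 9·93 = 992.
Buyers' price falls by P* − Pb = 116 − 93 = 23; sellers' price rises by Ps − P* = 139 − 116 = 23.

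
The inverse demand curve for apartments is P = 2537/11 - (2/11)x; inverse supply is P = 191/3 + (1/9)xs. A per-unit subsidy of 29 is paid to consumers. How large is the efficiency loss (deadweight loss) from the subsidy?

Deadweight loss = 1435.5

Pre-subsidy: 2537/11 - (2/11)x = 191/3 + (1/9)x gives x* = 570 and P* = 127.
With the rebate, buyers effectively pay Pb = Ps − 29, where Ps is the price sellers receive.
On the curves, Pb = 2537/11 - (2/11)x and Ps = 191/3 + (1/9)x; the wedge Ps − Pb = 29 gives 191/3 + (1/9)x − (2537/11 - (2/11)x) = 29, so x' = 669.
Then Pb = 2537/11 − (2/11)·669 = 109 and Ps = 191/3 + (1/9)·669 = 138.
The subsidy expands output by 669 − 570 = 99 past the efficient level; on those units the gap between marginal cost and willingness to pay runs from 0 up to 29.
DWL = ½ × 29 × 99 = 1435.5.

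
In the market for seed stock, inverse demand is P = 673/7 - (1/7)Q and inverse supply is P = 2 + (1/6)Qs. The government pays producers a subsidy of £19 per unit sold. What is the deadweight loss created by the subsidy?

Pre-subsidy: 673/7 - (1/7)Q = 2 + (1/6)Q gives Q* = 3954/13 and P* = 685/13.
With the subsidy, sellers receive Ps = Pb + 19 for each unit, where Pb is the price buyers pay.
On the curves, Pb = 673/7 - (1/7)Q and Ps = 2 + (1/6)Q; the wedge Ps − Pb = 19 gives 2 + (1/6)Q − (673/7 - (1/7)Q) = 19, so Q' = 4752/13.
Then Pb = 673/7 − (1/7)·(4752/13) = 571/13 and Ps = 2 + (1/6)·(4752/13) = 818/13.
The subsidy expands output by 4752/13 − 3954/13 = 798/13 past the efficient level; on those units the gap between marginal cost and willingness to pay runs from 0 up to 19.
DWL = ½ × 19 × 798/13 = 7581/13.

Deadweight loss = 7581/13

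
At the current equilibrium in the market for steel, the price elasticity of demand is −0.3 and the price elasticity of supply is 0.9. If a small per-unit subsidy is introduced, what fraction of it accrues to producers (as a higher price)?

For a small subsidy around the equilibrium, the benefit split depends on the relative slopes, which at a point are proportional to the elasticities.
Buyer share = εs/(εs + |εd|) = 0.9/(0.9 + 0.3) = 0.75; seller share = |εd|/(εs + |εd|) = 0.25.
So producers capture 0.25 of the subsidy.

Producer share = 0.25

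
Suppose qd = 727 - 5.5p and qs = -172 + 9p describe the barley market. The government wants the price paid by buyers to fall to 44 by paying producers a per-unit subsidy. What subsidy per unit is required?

Required subsidy s = 29 per unit

At a buyer price of 44, quantity demanded is 727 − 5.5·44 = 485.
Sellers supply 485 only when they receive ps with -172 + 9·ps = 485, i.e. ps = 73.
s = ps − pb = 73 − 44 = 29.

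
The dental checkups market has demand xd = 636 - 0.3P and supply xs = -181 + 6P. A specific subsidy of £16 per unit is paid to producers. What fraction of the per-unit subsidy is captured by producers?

Producer share = 1/21

Pre-subsidy: 636 - 0.3P = -181 + 6P gives P* = 8170/63, x* = 12539/21.
With the subsidy, sellers receive Ps = Pb + 16 for each unit, where Pb is the price buyers pay.
Supply in terms of Pb becomes xs = -181 + 6(Pb + 16) = -85 + 6Pb. Setting this equal to demand: 636 - 0.3Pb = -85 + 6Pb, so Pb = 1030/9.
Sellers receive Ps = 1030/9 + 16 = 1174/9; x' = 636 − 0.3·(1030/9) = 1805/3.
Buyers' price falls by P* − Pb = 8170/63 − 1030/9 = 320/21; sellers' price rises by Ps − P* = 1174/9 − 8170/63 = 16/21.
So producers capture (16/21)/16 = 1/21 of each unit of subsidy.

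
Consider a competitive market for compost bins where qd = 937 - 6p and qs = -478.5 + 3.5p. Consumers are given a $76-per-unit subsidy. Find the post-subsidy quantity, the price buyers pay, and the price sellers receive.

Pre-subsidy: 937 - 6p = -478.5 + 3.5p gives p* = 149, q* = 43.
With the rebate, buyers effectively pay pb = ps − 76, where ps is the price sellers receive.
Demand in terms of ps becomes qd = 937 − 6(ps − 76) = 1393 - 6ps. Setting this equal to supply: 1393 - 6ps = -478.5 + 3.5ps, so ps = 197.
Buyers pay pb = 197 − 76 = 121; q' = -478.5 + 3.5·197 = 211.

q' = 211; buyers pay $121; sellers receive $197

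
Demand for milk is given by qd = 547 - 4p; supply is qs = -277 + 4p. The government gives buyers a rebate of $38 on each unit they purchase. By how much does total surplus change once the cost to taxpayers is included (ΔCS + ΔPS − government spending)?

Net change in total surplus = -$1444

Pre-subsidy: 547 - 4p = -277 + 4p gives p* = 103, q* = 135.
With the rebate, buyers effectively pay pb = ps − 38, where ps is the price sellers receive.
Demand in terms of ps becomes qd = 547 − 4(ps − 38) = 699 - 4ps. Setting this equal to supply: 699 - 4ps = -277 + 4ps, so ps = 122.
Buyers pay pb = 122 − 38 = 84; q' = -277 + 4·122 = 211.
ΔCS = ½(135 + 211)(103 − 84) = 3287; ΔPS = ½(135 + 211)(122 − 103) = 3287.
Government spending = 38 × 211 = 8018.
Net change = 3287 + 3287 − 8018 = -1444. The loss equals the DWL triangle ½·38·76.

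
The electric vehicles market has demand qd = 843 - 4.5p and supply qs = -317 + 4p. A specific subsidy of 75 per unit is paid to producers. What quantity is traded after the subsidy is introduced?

q' = 6591/17

Pre-subsidy: 843 - 4.5p = -317 + 4p gives p* = 2320/17, q* = 3891/17.
With the subsidy, sellers receive ps = pb + 75 for each unit, where pb is the price buyers pay.
Supply in terms of pb becomes qs = -317 + 4(pb + 75) = -17 + 4pb. Setting this equal to demand: 843 - 4.5pb = -17 + 4pb, so pb = 1720/17.
Sellers receive ps = 1720/17 + 75 = 2995/17; q' = 843 − 4.5·(1720/17) = 6591/17.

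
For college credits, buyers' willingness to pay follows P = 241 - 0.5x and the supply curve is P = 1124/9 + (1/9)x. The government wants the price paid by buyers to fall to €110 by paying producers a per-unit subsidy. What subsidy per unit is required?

At a buyer price of 110, quantity demanded is 482 − 2·110 = 262.
Sellers supply 262 only when they receive Ps = 1124/9 + (1/9)·262 = 154.
s = Ps − Pb = 154 − 110 = 44.

Required subsidy s = €44 per unit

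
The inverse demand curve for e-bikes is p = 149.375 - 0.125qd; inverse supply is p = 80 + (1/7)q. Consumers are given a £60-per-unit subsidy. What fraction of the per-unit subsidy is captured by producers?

Pre-subsidy: 149.375 - 0.125q = 80 + (1/7)q gives q* = 259 and p* = 117.
With the rebate, buyers effectively pay pb = ps − 60, where ps is the price sellers receive.
On the curves, pb = 149.375 - 0.125q and ps = 80 + (1/7)q; the wedge ps − pb = 60 gives 80 + (1/7)q − (149.375 - 0.125q) = 60, so q' = 483.
Then pb = 149.375 − 0.125·483 = 89 and ps = 80 + (1/7)·483 = 149.
Buyers' price falls by p* − pb = 117 − 89 = 28; sellers' price rises by ps − p* = 149 − 117 = 32.
So producers capture 32/60 = 8/15 of each unit of subsidy.

Producer share = 8/15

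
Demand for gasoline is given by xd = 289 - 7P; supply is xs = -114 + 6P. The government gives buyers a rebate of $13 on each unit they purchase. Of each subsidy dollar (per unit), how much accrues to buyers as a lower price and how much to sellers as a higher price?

Pre-subsidy: 289 - 7P = -114 + 6P gives P* = 31, x* = 72.
With the rebate, buyers effectively pay Pb = Ps − 13, where Ps is the price sellers receive.
Demand in terms of Ps becomes xd = 289 − 7(Ps − 13) = 380 - 7Ps. Setting this equal to supply: 380 - 7Ps = -114 + 6Ps, so Ps = 38.
Buyers pay Pb = 38 − 13 = 25; x' = -114 + 6·38 = 114.
Buyers' price falls by P* − Pb = 31 − 25 = 6; sellers' price rises by Ps − P* = 38 − 31 = 7.

Buyers gain $6 per unit; sellers gain $7 per unit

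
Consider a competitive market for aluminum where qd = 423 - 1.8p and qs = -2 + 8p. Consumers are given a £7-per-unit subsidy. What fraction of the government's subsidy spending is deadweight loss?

Pre-subsidy: 423 - 1.8p = -2 + 8p gives p* = 2125/49, q* = 16902/49.
With the rebate, buyers effectively pay pb = ps − 7, where ps is the price sellers receive.
Demand in terms of ps becomes qd = 423 − 1.8(ps − 7) = 435.6 - 1.8ps. Setting this equal to supply: 435.6 - 1.8ps = -2 + 8ps, so ps = 2188/49.
Buyers pay pb = 2188/49 − 7 = 1845/49; q' = -2 + 8·(2188/49) = 17406/49.
ΔCS = ½(16902/49 + 17406/49)(2125/49 − 1845/49) = 686160/343; ΔPS = ½(16902/49 + 17406/49)(2188/49 − 2125/49) = 154386/343.
Government spending = 7 × 17406/49 = 17406/7.
DWL = ½ × 7 × (17406/49 − 16902/49) = 36; fraction = 36 / (17406/7) = 14/967.

DWL / government spending = 14/967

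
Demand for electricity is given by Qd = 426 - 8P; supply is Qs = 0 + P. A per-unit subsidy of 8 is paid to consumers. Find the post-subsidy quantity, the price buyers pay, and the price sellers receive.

Pre-subsidy: 426 - 8P = 0 + P gives P* = 142/3, Q* = 142/3.
With the rebate, buyers effectively pay Pb = Ps − 8, where Ps is the price sellers receive.
Demand in terms of Ps becomes Qd = 426 − 8(Ps − 8) = 490 - 8Ps. Setting this equal to supply: 490 - 8Ps = 0 + Ps, so Ps = 490/9.
Buyers pay Pb = 490/9 − 8 = 418/9; Q' = 0 + 1·(490/9) = 490/9.

Q' = 490/9; buyers pay 418/9; sellers receive 490/9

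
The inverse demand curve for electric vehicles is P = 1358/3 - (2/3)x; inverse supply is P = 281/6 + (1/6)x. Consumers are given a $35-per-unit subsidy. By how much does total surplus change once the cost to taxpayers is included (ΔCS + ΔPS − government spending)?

Net change in total surplus = -$735

Pre-subsidy: 1358/3 - (2/3)x = 281/6 + (1/6)x gives x* = 487 and P* = 128.
With the rebate, buyers effectively pay Pb = Ps − 35, where Ps is the price sellers receive.
On the curves, Pb = 1358/3 - (2/3)x and Ps = 281/6 + (1/6)x; the wedge Ps − Pb = 35 gives 281/6 + (1/6)x − (1358/3 - (2/3)x) = 35, so x' = 529.
Then Pb = 1358/3 − (2/3)·529 = 100 and Ps = 281/6 + (1/6)·529 = 135.
ΔCS = ½(487 + 529)(128 − 100) = 14224; ΔPS = ½(487 + 529)(135 − 128) = 3556.
Government spending = 35 × 529 = 18515.
Net change = 14224 + 3556 − 18515 = -735. The loss equals the DWL triangle ½·35·42.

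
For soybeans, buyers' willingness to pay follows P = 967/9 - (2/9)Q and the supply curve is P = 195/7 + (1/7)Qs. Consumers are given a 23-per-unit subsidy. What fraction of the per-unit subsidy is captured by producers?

Producer share = 9/23

Pre-subsidy: 967/9 - (2/9)Q = 195/7 + (1/7)Q gives Q* = 218 and P* = 59.
With the rebate, buyers effectively pay Pb = Ps − 23, where Ps is the price sellers receive.
On the curves, Pb = 967/9 - (2/9)Q and Ps = 195/7 + (1/7)Q; the wedge Ps − Pb = 23 gives 195/7 + (1/7)Q − (967/9 - (2/9)Q) = 23, so Q' = 281.
Then Pb = 967/9 − (2/9)·281 = 45 and Ps = 195/7 + (1/7)·281 = 68.
Buyers' price falls by P* − Pb = 59 − 45 = 14; sellers' price rises by Ps − P* = 68 − 59 = 9.
So producers capture 9/23 = 9/23 of each unit of subsidy.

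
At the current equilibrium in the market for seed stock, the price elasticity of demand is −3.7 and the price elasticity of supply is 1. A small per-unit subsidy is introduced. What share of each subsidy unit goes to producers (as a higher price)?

For a small subsidy around the equilibrium, the benefit split depends on the relative slopes, which at a point are proportional to the elasticities.
Buyer share = εs/(εs + |εd|) = 1/(1 + 3.7) = 10/47; seller share = |εd|/(εs + |εd|) = 37/47.
So producers capture 37/47 of the subsidy.

Producer share = 37/47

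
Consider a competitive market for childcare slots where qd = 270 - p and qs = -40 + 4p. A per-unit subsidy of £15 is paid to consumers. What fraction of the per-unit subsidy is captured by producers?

Pre-subsidy: 270 - p = -40 + 4p gives p* = 62, q* = 208.
With the rebate, buyers effectively pay pb = ps − 15, where ps is the price sellers receive.
Demand in terms of ps becomes qd = 270 − 1(ps − 15) = 285 - ps. Setting this equal to supply: 285 - ps = -40 + 4ps, so ps = 65.
Buyers pay pb = 65 − 15 = 50; q' = -40 + 4·65 = 220.
Buyers' price falls by p* − pb = 62 − 50 = 12; sellers' price rises by ps − p* = 65 − 62 = 3.
So producers capture 3/15 = 0.2 of each unit of subsidy.

Producer share = 0.2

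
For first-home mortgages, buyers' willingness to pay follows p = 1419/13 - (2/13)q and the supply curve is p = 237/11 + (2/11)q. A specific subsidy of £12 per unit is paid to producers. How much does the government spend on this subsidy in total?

Government cost = £3561

Pre-subsidy: 1419/13 - (2/13)q = 237/11 + (2/11)q gives q* = 261 and p* = 69.
With the subsidy, sellers receive ps = pb + 12 for each unit, where pb is the price buyers pay.
On the curves, pb = 1419/13 - (2/13)q and ps = 237/11 + (2/11)q; the wedge ps − pb = 12 gives 237/11 + (2/11)q − (1419/13 - (2/13)q) = 12, so q' = 296.75.
Then pb = 1419/13 − (2/13)·296.75 = 63.5 and ps = 237/11 + (2/11)·296.75 = 75.5.
Government outlay = subsidy × quantity = 12 × 296.75 = 3561.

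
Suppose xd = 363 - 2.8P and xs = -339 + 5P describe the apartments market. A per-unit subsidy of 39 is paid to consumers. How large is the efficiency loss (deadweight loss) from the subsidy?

Pre-subsidy: 363 - 2.8P = -339 + 5P gives P* = 90, x* = 111.
With the rebate, buyers effectively pay Pb = Ps − 39, where Ps is the price sellers receive.
Demand in terms of Ps becomes xd = 363 − 2.8(Ps − 39) = 472.2 - 2.8Ps. Setting this equal to supply: 472.2 - 2.8Ps = -339 + 5Ps, so Ps = 104.
Buyers pay Pb = 104 − 39 = 65; x' = -339 + 5·104 = 181.
The subsidy expands output by 181 − 111 = 70 past the efficient level; on those units the gap between marginal cost and willingness to pay runs from 0 up to 39.
DWL = ½ × 39 × 70 = 1365.

Deadweight loss = 1365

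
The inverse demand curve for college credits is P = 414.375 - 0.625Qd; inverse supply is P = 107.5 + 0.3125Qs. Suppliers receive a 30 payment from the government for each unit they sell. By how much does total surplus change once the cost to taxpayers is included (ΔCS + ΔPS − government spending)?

Pre-subsidy: 414.375 - 0.625Q = 107.5 + 0.3125Q gives Q* = 982/3 and P* = 5035/24.
With the subsidy, sellers receive Ps = Pb + 30 for each unit, where Pb is the price buyers pay.
On the curves, Pb = 414.375 - 0.625Q and Ps = 107.5 + 0.3125Q; the wedge Ps − Pb = 30 gives 107.5 + 0.3125Q − (414.375 - 0.625Q) = 30, so Q' = 1078/3.
Then Pb = 414.375 − 0.625·(1078/3) = 4555/24 and Ps = 107.5 + 0.3125·(1078/3) = 5275/24.
ΔCS = ½(982/3 + 1078/3)(5035/24 − 4555/24) = 20600/3; ΔPS = ½(982/3 + 1078/3)(5275/24 − 5035/24) = 10300/3.
Government spending = 30 × 1078/3 = 10780.
Net change = 20600/3 + 10300/3 − 10780 = -480. The loss equals the DWL triangle ½·30·32.

Net change in total surplus = -480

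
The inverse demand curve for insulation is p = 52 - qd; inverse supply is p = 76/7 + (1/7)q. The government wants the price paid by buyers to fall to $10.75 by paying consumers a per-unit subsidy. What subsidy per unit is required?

At a buyer price of 10.75, quantity demanded is 52 − 1·10.75 = 41.25.
Sellers supply 41.25 only when they receive ps = 76/7 + (1/7)·41.25 = 16.75.
s = ps − pb = 16.75 − 10.75 = 6.

Required subsidy s = $6 per unit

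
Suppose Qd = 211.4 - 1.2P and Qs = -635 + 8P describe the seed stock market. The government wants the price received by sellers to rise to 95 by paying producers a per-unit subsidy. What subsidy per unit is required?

Required subsidy s = 23 per unit

At a seller price of 95, quantity supplied is -635 + 8·95 = 125.
Buyers absorb 125 only when they pay Pb with 211.4 − 1.2·Pb = 125, i.e. Pb = 72.
s = Ps − Pb = 95 − 72 = 23.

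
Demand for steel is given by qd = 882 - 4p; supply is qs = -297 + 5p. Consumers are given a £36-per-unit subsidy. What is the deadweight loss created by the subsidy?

Deadweight loss = £1440

Pre-subsidy: 882 - 4p = -297 + 5p gives p* = 131, q* = 358.
With the rebate, buyers effectively pay pb = ps − 36, where ps is the price sellers receive.
Demand in terms of ps becomes qd = 882 − 4(ps − 36) = 1026 - 4ps. Setting this equal to supply: 1026 - 4ps = -297 + 5ps, so ps = 147.
Buyers pay pb = 147 − 36 = 111; q' = -297 + 5·147 = 438.
The subsidy expands output by 438 − 358 = 80 past the efficient level; on those units the gap between marginal cost and willingness to pay runs from 0 up to 36.
DWL = ½ × 36 × 80 = 1440.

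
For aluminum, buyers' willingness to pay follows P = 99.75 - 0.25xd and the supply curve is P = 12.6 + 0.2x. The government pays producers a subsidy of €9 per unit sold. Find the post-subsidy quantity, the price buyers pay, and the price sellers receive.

Pre-subsidy: 99.75 - 0.25x = 12.6 + 0.2x gives x* = 581/3 and P* = 154/3.
With the subsidy, sellers receive Ps = Pb + 9 for each unit, where Pb is the price buyers pay.
On the curves, Pb = 99.75 - 0.25x and Ps = 12.6 + 0.2x; the wedge Ps − Pb = 9 gives 12.6 + 0.2x − (99.75 - 0.25x) = 9, so x' = 641/3.
Then Pb = 99.75 − 0.25·(641/3) = 139/3 and Ps = 12.6 + 0.2·(641/3) = 166/3.

x' = 641/3; buyers pay 139/3; sellers receive 166/3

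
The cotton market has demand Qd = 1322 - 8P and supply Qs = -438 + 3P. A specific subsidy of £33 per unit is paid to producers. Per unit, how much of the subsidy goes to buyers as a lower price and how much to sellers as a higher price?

Buyers gain £9 per unit; sellers gain £24 per unit

Pre-subsidy: 1322 - 8P = -438 + 3P gives P* = 160, Q* = 42.
With the subsidy, sellers receive Ps = Pb + 33 for each unit, where Pb is the price buyers pay.
Supply in terms of Pb becomes Qs = -438 + 3(Pb + 33) = -339 + 3Pb. Setting this equal to demand: 1322 - 8Pb = -339 + 3Pb, so Pb = 151.
Sellers receive Ps = 151 + 33 = 184; Q' = 1322 − 8·151 = 114.
Buyers' price falls by P* − Pb = 160 − 151 = 9; sellers' price rises by Ps − P* = 184 − 160 = 24.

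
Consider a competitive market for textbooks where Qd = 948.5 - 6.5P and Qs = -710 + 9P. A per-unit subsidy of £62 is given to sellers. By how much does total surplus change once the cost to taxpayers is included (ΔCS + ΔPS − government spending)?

Net change in total surplus = -£7254

Pre-subsidy: 948.5 - 6.5P = -710 + 9P gives P* = 107, Q* = 253.
With the subsidy, sellers receive Ps = Pb + 62 for each unit, where Pb is the price buyers pay.
Supply in terms of Pb becomes Qs = -710 + 9(Pb + 62) = -152 + 9Pb. Setting this equal to demand: 948.5 - 6.5Pb = -152 + 9Pb, so Pb = 71.
Sellers receive Ps = 71 + 62 = 133; Q' = 948.5 − 6.5·71 = 487.
ΔCS = ½(253 + 487)(107 − 71) = 13320; ΔPS = ½(253 + 487)(133 − 107) = 9620.
Government spending = 62 × 487 = 30194.
Net change = 13320 + 9620 − 30194 = -7254. The loss equals the DWL triangle ½·62·234.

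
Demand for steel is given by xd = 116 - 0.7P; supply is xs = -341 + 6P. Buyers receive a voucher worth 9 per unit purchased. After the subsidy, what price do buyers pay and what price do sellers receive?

Pre-subsidy: 116 - 0.7P = -341 + 6P gives P* = 4570/67, x* = 4573/67.
With the rebate, buyers effectively pay Pb = Ps − 9, where Ps is the price sellers receive.
Demand in terms of Ps becomes xd = 116 − 0.7(Ps − 9) = 122.3 - 0.7Ps. Setting this equal to supply: 122.3 - 0.7Ps = -341 + 6Ps, so Ps = 4633/67.
Buyers pay Pb = 4633/67 − 9 = 4030/67; x' = -341 + 6·(4633/67) = 4951/67.

Buyers pay 4030/67; sellers receive 4633/67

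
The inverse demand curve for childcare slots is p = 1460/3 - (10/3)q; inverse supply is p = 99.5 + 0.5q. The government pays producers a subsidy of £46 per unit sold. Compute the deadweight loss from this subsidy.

Deadweight loss = £276

Pre-subsidy: 1460/3 - (10/3)q = 99.5 + 0.5q gives q* = 101 and p* = 150.
With the subsidy, sellers receive ps = pb + 46 for each unit, where pb is the price buyers pay.
On the curves, pb = 1460/3 - (10/3)q and ps = 99.5 + 0.5q; the wedge ps − pb = 46 gives 99.5 + 0.5q − (1460/3 - (10/3)q) = 46, so q' = 113.
Then pb = 1460/3 − (10/3)·113 = 110 and ps = 99.5 + 0.5·113 = 156.
The subsidy expands output by 113 − 101 = 12 past the efficient level; on those units the gap between marginal cost and willingness to pay runs from 0 up to 46.
DWL = ½ × 46 × 12 = 276.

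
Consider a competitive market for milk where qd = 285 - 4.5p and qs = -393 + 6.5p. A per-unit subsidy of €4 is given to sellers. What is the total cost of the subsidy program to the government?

Pre-subsidy: 285 - 4.5p = -393 + 6.5p gives p* = 678/11, q* = 84/11.
With the subsidy, sellers receive ps = pb + 4 for each unit, where pb is the price buyers pay.
Supply in terms of pb becomes qs = -393 + 6.5(pb + 4) = -367 + 6.5pb. Setting this equal to demand: 285 - 4.5pb = -367 + 6.5pb, so pb = 652/11.
Sellers receive ps = 652/11 + 4 = 696/11; q' = 285 − 4.5·(652/11) = 201/11.
Government outlay = subsidy × quantity = 4 × 201/11 = 804/11.

Government cost = 804/11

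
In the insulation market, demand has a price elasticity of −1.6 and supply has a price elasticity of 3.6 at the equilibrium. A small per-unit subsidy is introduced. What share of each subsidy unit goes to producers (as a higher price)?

For a small subsidy around the equilibrium, the benefit split depends on the relative slopes, which at a point are proportional to the elasticities.
Buyer share = εs/(εs + |εd|) = 3.6/(3.6 + 1.6) = 9/13; seller share = |εd|/(εs + |εd|) = 4/13.
So producers capture 4/13 of the subsidy.

Producer share = 4/13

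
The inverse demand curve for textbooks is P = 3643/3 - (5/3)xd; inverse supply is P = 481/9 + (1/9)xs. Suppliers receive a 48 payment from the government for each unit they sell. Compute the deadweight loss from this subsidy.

Pre-subsidy: 3643/3 - (5/3)x = 481/9 + (1/9)x gives x* = 653 and P* = 126.
With the subsidy, sellers receive Ps = Pb + 48 for each unit, where Pb is the price buyers pay.
On the curves, Pb = 3643/3 - (5/3)x and Ps = 481/9 + (1/9)x; the wedge Ps − Pb = 48 gives 481/9 + (1/9)x − (3643/3 - (5/3)x) = 48, so x' = 680.
Then Pb = 3643/3 − (5/3)·680 = 81 and Ps = 481/9 + (1/9)·680 = 129.
The subsidy expands output by 680 − 653 = 27 past the efficient level; on those units the gap between marginal cost and willingness to pay runs from 0 up to 48.
DWL = ½ × 48 × 27 = 648.

Deadweight loss = 648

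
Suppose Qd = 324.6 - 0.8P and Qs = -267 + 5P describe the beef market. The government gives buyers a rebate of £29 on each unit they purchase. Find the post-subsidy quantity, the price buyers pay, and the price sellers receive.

Pre-subsidy: 324.6 - 0.8P = -267 + 5P gives P* = 102, Q* = 243.
With the rebate, buyers effectively pay Pb = Ps − 29, where Ps is the price sellers receive.
Demand in terms of Ps becomes Qd = 324.6 − 0.8(Ps − 29) = 347.8 - 0.8Ps. Setting this equal to supply: 347.8 - 0.8Ps = -267 + 5Ps, so Ps = 106.
Buyers pay Pb = 106 − 29 = 77; Q' = -267 + 5·106 = 263.

Q' = 263; buyers pay £77; sellers receive £106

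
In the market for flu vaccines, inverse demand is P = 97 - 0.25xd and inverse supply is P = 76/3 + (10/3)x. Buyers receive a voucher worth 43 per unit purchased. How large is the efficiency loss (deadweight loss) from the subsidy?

Pre-subsidy: 97 - 0.25x = 76/3 + (10/3)x gives x* = 20 and P* = 92.
With the rebate, buyers effectively pay Pb = Ps − 43, where Ps is the price sellers receive.
On the curves, Pb = 97 - 0.25x and Ps = 76/3 + (10/3)x; the wedge Ps − Pb = 43 gives 76/3 + (10/3)x − (97 - 0.25x) = 43, so x' = 32.
Then Pb = 97 − 0.25·32 = 89 and Ps = 76/3 + (10/3)·32 = 132.
The subsidy expands output by 32 − 20 = 12 past the efficient level; on those units the gap between marginal cost and willingness to pay runs from 0 up to 43.
DWL = ½ × 43 × 12 = 258.

Deadweight loss = 258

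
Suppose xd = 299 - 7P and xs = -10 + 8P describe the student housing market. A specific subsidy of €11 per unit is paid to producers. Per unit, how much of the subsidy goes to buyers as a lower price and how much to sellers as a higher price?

Buyers gain 88/15 per unit; sellers gain 77/15 per unit

Pre-subsidy: 299 - 7P = -10 + 8P gives P* = 20.6, x* = 154.8.
With the subsidy, sellers receive Ps = Pb + 11 for each unit, where Pb is the price buyers pay.
Supply in terms of Pb becomes xs = -10 + 8(Pb + 11) = 78 + 8Pb. Setting this equal to demand: 299 - 7Pb = 78 + 8Pb, so Pb = 221/15.
Sellers receive Ps = 221/15 + 11 = 386/15; x' = 299 − 7·(221/15) = 2938/15.
Buyers' price falls by P* − Pb = 20.6 − 221/15 = 88/15; sellers' price rises by Ps − P* = 386/15 − 20.6 = 77/15.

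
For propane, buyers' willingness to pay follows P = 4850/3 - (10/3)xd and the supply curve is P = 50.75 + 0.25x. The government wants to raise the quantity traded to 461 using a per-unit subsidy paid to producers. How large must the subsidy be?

Required subsidy s = 86 per unit

At x = 461, from the demand curve buyers pay Pb = 4850/3 − (10/3)·461 = 80; from the supply curve sellers need Ps = 50.75 + 0.25·461 = 166.
The subsidy must fill the gap: s = Ps − Pb = 166 − 80 = 86.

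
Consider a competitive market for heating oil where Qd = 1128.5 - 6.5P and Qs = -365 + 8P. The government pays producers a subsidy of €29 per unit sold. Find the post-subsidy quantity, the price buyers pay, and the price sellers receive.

Pre-subsidy: 1128.5 - 6.5P = -365 + 8P gives P* = 103, Q* = 459.
With the subsidy, sellers receive Ps = Pb + 29 for each unit, where Pb is the price buyers pay.
Supply in terms of Pb becomes Qs = -365 + 8(Pb + 29) = -133 + 8Pb. Setting this equal to demand: 1128.5 - 6.5Pb = -133 + 8Pb, so Pb = 87.
Sellers receive Ps = 87 + 29 = 116; Q' = 1128.5 − 6.5·87 = 563.

Q' = 563; buyers pay €87; sellers receive €116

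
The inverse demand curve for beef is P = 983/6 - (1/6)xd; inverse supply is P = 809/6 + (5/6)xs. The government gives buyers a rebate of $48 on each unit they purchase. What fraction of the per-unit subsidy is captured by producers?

Producer share = 5/6

Pre-subsidy: 983/6 - (1/6)x = 809/6 + (5/6)x gives x* = 29 and P* = 159.
With the rebate, buyers effectively pay Pb = Ps − 48, where Ps is the price sellers receive.
On the curves, Pb = 983/6 - (1/6)x and Ps = 809/6 + (5/6)x; the wedge Ps − Pb = 48 gives 809/6 + (5/6)x − (983/6 - (1/6)x) = 48, so x' = 77.
Then Pb = 983/6 − (1/6)·77 = 151 and Ps = 809/6 + (5/6)·77 = 199.
Buyers' price falls by P* − Pb = 159 − 151 = 8; sellers' price rises by Ps − P* = 199 − 159 = 40.
So producers capture 40/48 = 5/6 of each unit of subsidy.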